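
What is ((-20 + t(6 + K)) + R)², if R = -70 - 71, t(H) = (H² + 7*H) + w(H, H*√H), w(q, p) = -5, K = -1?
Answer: 11236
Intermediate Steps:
t(H) = -5 + H² + 7*H (t(H) = (H² + 7*H) - 5 = -5 + H² + 7*H)
R = -141
((-20 + t(6 + K)) + R)² = ((-20 + (-5 + (6 - 1)² + 7*(6 - 1))) - 141)² = ((-20 + (-5 + 5² + 7*5)) - 141)² = ((-20 + (-5 + 25 + 35)) - 141)² = ((-20 + 55) - 141)² = (35 - 141)² = (-106)² = 11236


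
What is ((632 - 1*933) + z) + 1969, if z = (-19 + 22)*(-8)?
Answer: 1644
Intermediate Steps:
z = -24 (z = 3*(-8) = -24)
((632 - 1*933) + z) + 1969 = ((632 - 1*933) - 24) + 1969 = ((632 - 933) - 24) + 1969 = (-301 - 24) + 1969 = -325 + 1969 = 1644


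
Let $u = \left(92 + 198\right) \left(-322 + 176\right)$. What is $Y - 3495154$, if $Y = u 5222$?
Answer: $-224594634$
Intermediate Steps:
$u = -42340$ ($u = 290 \left(-146\right) = -42340$)
$Y = -221099480$ ($Y = \left(-42340\right) 5222 = -221099480$)
$Y - 3495154 = -221099480 - 3495154 = -224594634$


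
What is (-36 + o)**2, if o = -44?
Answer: 6400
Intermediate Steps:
(-36 + o)**2 = (-36 - 44)**2 = (-80)**2 = 6400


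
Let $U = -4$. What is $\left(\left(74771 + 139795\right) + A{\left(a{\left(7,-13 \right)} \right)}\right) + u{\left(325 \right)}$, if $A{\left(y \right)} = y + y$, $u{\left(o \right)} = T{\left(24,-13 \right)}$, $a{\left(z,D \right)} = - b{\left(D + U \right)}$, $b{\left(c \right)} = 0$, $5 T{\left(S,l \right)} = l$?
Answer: $\frac{1072817}{5} \approx 2.1456 \cdot 10^{5}$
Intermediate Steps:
$T{\left(S,l \right)} = \frac{l}{5}$
$a{\left(z,D \right)} = 0$ ($a{\left(z,D \right)} = \left(-1\right) 0 = 0$)
$u{\left(o \right)} = - \frac{13}{5}$ ($u{\left(o \right)} = \frac{1}{5} \left(-13\right) = - \frac{13}{5}$)
$A{\left(y \right)} = 2 y$
$\left(\left(74771 + 139795\right) + A{\left(a{\left(7,-13 \right)} \right)}\right) + u{\left(325 \right)} = \left(\left(74771 + 139795\right) + 2 \cdot 0\right) - \frac{13}{5} = \left(214566 + 0\right) - \frac{13}{5} = 214566 - \frac{13}{5} = \frac{1072817}{5}$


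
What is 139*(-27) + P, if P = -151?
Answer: -3904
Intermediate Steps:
139*(-27) + P = 139*(-27) - 151 = -3753 - 151 = -3904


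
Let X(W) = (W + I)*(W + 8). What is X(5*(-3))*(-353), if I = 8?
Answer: -17297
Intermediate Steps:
X(W) = (8 + W)² (X(W) = (W + 8)*(W + 8) = (8 + W)*(8 + W) = (8 + W)²)
X(5*(-3))*(-353) = (64 + (5*(-3))² + 16*(5*(-3)))*(-353) = (64 + (-15)² + 16*(-15))*(-353) = (64 + 225 - 240)*(-353) = 49*(-353) = -17297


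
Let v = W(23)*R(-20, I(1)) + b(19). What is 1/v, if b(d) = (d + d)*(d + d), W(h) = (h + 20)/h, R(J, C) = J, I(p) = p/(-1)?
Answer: 23/32352 ≈ 0.00071093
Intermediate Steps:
I(p) = -p (I(p) = p*(-1) = -p)
W(h) = (20 + h)/h
b(d) = 4*d² (b(d) = (2*d)*(2*d) = 4*d²)
v = 32352/23 (v = ((20 + 23)/23)*(-20) + 4*19² = ((1/23)*43)*(-20) + 4*361 = (43/23)*(-20) + 1444 = -860/23 + 1444 = 32352/23 ≈ 1406.6)
1/v = 1/(32352/23) = 23/32352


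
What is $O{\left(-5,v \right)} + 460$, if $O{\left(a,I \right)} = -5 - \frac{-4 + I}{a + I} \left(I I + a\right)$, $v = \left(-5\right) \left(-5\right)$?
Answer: $-196$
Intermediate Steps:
$v = 25$
$O{\left(a,I \right)} = -5 - \frac{\left(-4 + I\right) \left(a + I^{2}\right)}{I + a}$ ($O{\left(a,I \right)} = -5 - \frac{-4 + I}{I + a} \left(I^{2} + a\right) = -5 - \frac{-4 + I}{I + a} \left(a + I^{2}\right) = -5 - \frac{\left(-4 + I\right) \left(a + I^{2}\right)}{I + a}$)
$O{\left(-5,v \right)} + 460 = \frac{\left(-1\right) \left(-5\right) - 25^{3} - 125 + 4 \cdot 25^{2} - 25 \left(-5\right)}{25 - 5} + 460 = \frac{5 - 15625 - 125 + 4 \cdot 625 + 125}{20} + 460 = \frac{5 - 15625 - 125 + 2500 + 125}{20} + 460 = \frac{1}{20} \left(-13120\right) + 460 = -656 + 460 = -196$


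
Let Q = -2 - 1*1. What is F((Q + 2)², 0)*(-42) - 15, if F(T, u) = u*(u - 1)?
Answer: -15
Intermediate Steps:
Q = -3 (Q = -2 - 1 = -3)
F(T, u) = u*(-1 + u)
F((Q + 2)², 0)*(-42) - 15 = (0*(-1 + 0))*(-42) - 15 = (0*(-1))*(-42) - 15 = 0*(-42) - 15 = 0 - 15 = -15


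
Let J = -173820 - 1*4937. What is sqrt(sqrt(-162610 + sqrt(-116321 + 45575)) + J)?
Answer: sqrt(-178757 + sqrt(-162610 + I*sqrt(70746))) ≈ 0.477 + 422.8*I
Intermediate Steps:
J = -178757 (J = -173820 - 4937 = -178757)
sqrt(sqrt(-162610 + sqrt(-116321 + 45575)) + J) = sqrt(sqrt(-162610 + sqrt(-116321 + 45575)) - 178757) = sqrt(sqrt(-162610 + sqrt(-70746)) - 178757) = sqrt(sqrt(-162610 + I*sqrt(70746)) - 178757) = sqrt(-178757 + sqrt(-162610 + I*sqrt(70746)))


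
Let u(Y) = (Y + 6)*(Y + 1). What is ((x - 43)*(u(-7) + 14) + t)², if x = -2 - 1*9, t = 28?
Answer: 1106704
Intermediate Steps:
x = -11 (x = -2 - 9 = -11)
u(Y) = (1 + Y)*(6 + Y) (u(Y) = (6 + Y)*(1 + Y) = (1 + Y)*(6 + Y))
((x - 43)*(u(-7) + 14) + t)² = ((-11 - 43)*((6 + (-7)² + 7*(-7)) + 14) + 28)² = (-54*((6 + 49 - 49) + 14) + 28)² = (-54*(6 + 14) + 28)² = (-54*20 + 28)² = (-1080 + 28)² = (-1052)² = 1106704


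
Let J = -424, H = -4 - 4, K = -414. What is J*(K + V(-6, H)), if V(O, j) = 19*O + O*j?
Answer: 203520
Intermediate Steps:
H = -8
J*(K + V(-6, H)) = -424*(-414 - 6*(19 - 8)) = -424*(-414 - 6*11) = -424*(-414 - 66) = -424*(-480) = 203520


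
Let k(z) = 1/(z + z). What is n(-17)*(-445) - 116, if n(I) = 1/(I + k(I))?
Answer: -52034/579 ≈ -89.869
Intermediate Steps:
k(z) = 1/(2*z)
n(I) = 1/(I + 1/(2*I))
n(-17)*(-445) - 116 = (2*(-17)/(1 + 2*(-17)**2))*(-445) - 116 = (2*(-17)/(1 + 2*289))*(-445) - 116 = (2*(-17)/(1 + 578))*(-445) - 116 = (2*(-17)/579)*(-445) - 116 = (2*(-17)*(1/579))*(-445) - 116 = -34/579*(-445) - 116 = 15130/579 - 116 = -52034/579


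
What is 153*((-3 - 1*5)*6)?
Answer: -7344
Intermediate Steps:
153*((-3 - 1*5)*6) = 153*((-3 - 5)*6) = 153*(-8*6) = 153*(-48) = -7344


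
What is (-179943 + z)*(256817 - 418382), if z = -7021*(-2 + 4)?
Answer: 31341186525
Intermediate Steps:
z = -14042 (z = -7021*2 = -14042)
(-179943 + z)*(256817 - 418382) = (-179943 - 14042)*(256817 - 418382) = -193985*(-161565) = 31341186525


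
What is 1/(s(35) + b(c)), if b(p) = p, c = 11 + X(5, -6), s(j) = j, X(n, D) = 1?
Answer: 1/47 ≈ 0.021277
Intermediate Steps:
c = 12 (c = 11 + 1 = 12)
1/(s(35) + b(c)) = 1/(35 + 12) = 1/47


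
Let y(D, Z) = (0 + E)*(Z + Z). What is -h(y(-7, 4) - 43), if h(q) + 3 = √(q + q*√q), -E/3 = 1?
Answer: 3 - √(-67 - 67*I*√67) ≈ -12.58 + 17.6*I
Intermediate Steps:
E = -3 (E = -3*1 = -3)
y(D, Z) = -6*Z (y(D, Z) = (0 - 3)*(Z + Z) = -6*Z)
h(q) = -3 + √(q + q^(3/2)) (h(q) = -3 + √(q + q*√q) = -3 + √(q + q^(3/2)))
-h(y(-7, 4) - 43) = -(-3 + √((-6*4 - 43) + (-6*4 - 43)^(3/2))) = -(-3 + √((-24 - 43) + (-24 - 43)^(3/2))) = -(-3 + √(-67 + (-67)^(3/2))) = -(-3 + √(-67 - 67*I*√67)) = 3 - √(-67 - 67*I*√67)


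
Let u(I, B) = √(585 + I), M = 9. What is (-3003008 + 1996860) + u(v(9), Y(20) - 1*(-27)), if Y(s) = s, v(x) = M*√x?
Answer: -1006148 + 6*√17 ≈ -1.0061e+6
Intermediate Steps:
v(x) = 9*√x
(-3003008 + 1996860) + u(v(9), Y(20) - 1*(-27)) = (-3003008 + 1996860) + √(585 + 9*√9) = -1006148 + √(585 + 9*3) = -1006148 + √(585 + 27) = -1006148 + √612 = -1006148 + 6*√17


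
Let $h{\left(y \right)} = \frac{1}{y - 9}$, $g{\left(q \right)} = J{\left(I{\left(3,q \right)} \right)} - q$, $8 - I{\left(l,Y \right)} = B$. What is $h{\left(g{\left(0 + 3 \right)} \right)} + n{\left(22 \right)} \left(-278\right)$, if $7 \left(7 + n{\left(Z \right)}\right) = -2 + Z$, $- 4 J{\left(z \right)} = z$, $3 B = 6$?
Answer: $\frac{217660}{189} \approx 1151.6$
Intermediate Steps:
$B = 2$ ($B = \frac{1}{3} \cdot 6 = 2$)
$I{\left(l,Y \right)} = 6$ ($I{\left(l,Y \right)} = 8 - 2 = 6$)
$J{\left(z \right)} = - \frac{z}{4}$
$n{\left(Z \right)} = - \frac{51}{7} + \frac{Z}{7}$ ($n{\left(Z \right)} = -7 + \frac{-2 + Z}{7} = -7 + \left(- \frac{2}{7} + \frac{Z}{7}\right) = - \frac{51}{7} + \frac{Z}{7}$)
$g{\left(q \right)} = - \frac{3}{2} - q$ ($g{\left(q \right)} = \left(- \frac{1}{4}\right) 6 - q = - \frac{3}{2} - q$)
$h{\left(y \right)} = \frac{1}{-9 + y}$
$h{\left(g{\left(0 + 3 \right)} \right)} + n{\left(22 \right)} \left(-278\right) = \frac{1}{-9 - \frac{9}{2}} + \left(- \frac{51}{7} + \frac{1}{7} \cdot 22\right) \left(-278\right) = \frac{1}{-9 - \frac{9}{2}} + \left(- \frac{51}{7} + \frac{22}{7}\right) \left(-278\right) = \frac{1}{-9 - \frac{9}{2}} - - \frac{8062}{7} = \frac{1}{-9 - \frac{9}{2}} + \frac{8062}{7} = \frac{1}{- \frac{27}{2}} + \frac{8062}{7} = - \frac{2}{27} + \frac{8062}{7} = \frac{217660}{189}$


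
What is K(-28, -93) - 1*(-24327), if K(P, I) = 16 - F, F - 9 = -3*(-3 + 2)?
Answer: 24331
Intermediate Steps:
F = 12 (F = 9 - 3*(-3 + 2) = 9 - 3*(-1) = 9 + 3 = 12)
K(P, I) = 4 (K(P, I) = 16 - 1*12 = 16 - 12 = 4)
K(-28, -93) - 1*(-24327) = 4 - 1*(-24327) = 4 + 24327 = 24331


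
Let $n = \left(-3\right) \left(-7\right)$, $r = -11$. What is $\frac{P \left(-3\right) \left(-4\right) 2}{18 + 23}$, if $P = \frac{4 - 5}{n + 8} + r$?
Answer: $- \frac{7680}{1189} \approx -6.4592$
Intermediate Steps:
$n = 21$
$P = - \frac{320}{29}$ ($P = \frac{4 - 5}{21 + 8} - 11 = - \frac{1}{29} - 11 = - \frac{320}{29} \approx -11.034$)
$\frac{P \left(-3\right) \left(-4\right) 2}{18 + 23} = \frac{\left(- \frac{320}{29}\right) \left(-3\right) \left(-4\right) 2}{18 + 23} = \frac{\left(- \frac{320}{29}\right) 12 \cdot 2}{41} = \left(- \frac{320}{29}\right) 24 \cdot \frac{1}{41} = \left(- \frac{7680}{29}\right) \frac{1}{41} = - \frac{7680}{1189}$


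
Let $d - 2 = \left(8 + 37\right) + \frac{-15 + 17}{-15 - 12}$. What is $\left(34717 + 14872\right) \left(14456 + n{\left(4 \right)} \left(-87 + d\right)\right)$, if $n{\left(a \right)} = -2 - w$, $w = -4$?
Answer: $\frac{19247871172}{27} \approx 7.1288 \cdot 10^{8}$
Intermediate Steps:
$n{\left(a \right)} = 2$ ($n{\left(a \right)} = -2 - -4 = -2 + 4 = 2$)
$d = \frac{1267}{27}$ ($d = 2 + \left(\left(8 + 37\right) + \frac{-15 + 17}{-15 - 12}\right) = 2 + \left(45 + \frac{2}{-27}\right) = 2 + \left(45 + 2 \left(- \frac{1}{27}\right)\right) = 2 + \left(45 - \frac{2}{27}\right) = 2 + \frac{1213}{27} = \frac{1267}{27} \approx 46.926$)
$\left(34717 + 14872\right) \left(14456 + n{\left(4 \right)} \left(-87 + d\right)\right) = \left(34717 + 14872\right) \left(14456 + 2 \left(-87 + \frac{1267}{27}\right)\right) = 49589 \left(14456 + 2 \left(- \frac{1082}{27}\right)\right) = 49589 \left(14456 - \frac{2164}{27}\right) = 49589 \cdot \frac{388148}{27} = \frac{19247871172}{27}$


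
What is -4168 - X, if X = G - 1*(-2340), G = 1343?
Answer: -7851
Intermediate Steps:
X = 3683 (X = 1343 - 1*(-2340) = 1343 + 2340 = 3683)
-4168 - X = -4168 - 1*3683 = -4168 - 3683 = -7851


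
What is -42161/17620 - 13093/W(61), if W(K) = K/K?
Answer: -230740821/17620 ≈ -13095.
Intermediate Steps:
W(K) = 1
-42161/17620 - 13093/W(61) = -42161/17620 - 13093/1 = -42161*1/17620 - 13093*1 = -42161/17620 - 13093 = -230740821/17620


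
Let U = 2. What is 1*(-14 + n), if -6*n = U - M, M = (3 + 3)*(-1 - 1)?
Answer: -49/3 ≈ -16.333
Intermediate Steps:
M = -12 (M = 6*(-2) = -12)
n = -7/3 (n = -(2 - 1*(-12))/6 = -(2 + 12)/6 = -⅙*14 = -7/3 ≈ -2.3333)
1*(-14 + n) = 1*(-14 - 7/3) = 1*(-49/3) = -49/3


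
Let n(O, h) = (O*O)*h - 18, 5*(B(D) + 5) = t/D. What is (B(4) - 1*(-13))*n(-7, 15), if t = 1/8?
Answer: 918477/160 ≈ 5740.5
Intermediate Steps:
t = ⅛ ≈ 0.12500
B(D) = -5 + 1/(40*D) (B(D) = -5 + (1/(8*D))/5 = -5 + 1/(40*D))
n(O, h) = -18 + h*O² (n(O, h) = O²*h - 18 = h*O² - 18 = -18 + h*O²)
(B(4) - 1*(-13))*n(-7, 15) = ((-5 + (1/40)/4) - 1*(-13))*(-18 + 15*(-7)²) = ((-5 + (1/40)*(¼)) + 13)*(-18 + 15*49) = ((-5 + 1/160) + 13)*(-18 + 735) = (-799/160 + 13)*717 = (1281/160)*717 = 918477/160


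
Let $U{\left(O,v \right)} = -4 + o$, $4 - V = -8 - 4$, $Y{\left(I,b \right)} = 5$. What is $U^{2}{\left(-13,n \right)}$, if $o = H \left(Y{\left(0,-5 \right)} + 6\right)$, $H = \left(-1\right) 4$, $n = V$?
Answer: $2304$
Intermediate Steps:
$V = 16$ ($V = 4 - \left(-8 - 4\right) = 4 - -12 = 4 + 12 = 16$)
$n = 16$
$H = -4$
$o = -44$ ($o = - 4 \left(5 + 6\right) = \left(-4\right) 11 = -44$)
$U{\left(O,v \right)} = -48$ ($U{\left(O,v \right)} = -4 - 44 = -48$)
$U^{2}{\left(-13,n \right)} = \left(-48\right)^{2} = 2304$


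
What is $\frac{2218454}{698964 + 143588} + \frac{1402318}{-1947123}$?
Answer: $\frac{1569038486153}{820276188948} \approx 1.9128$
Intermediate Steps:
$\frac{2218454}{698964 + 143588} + \frac{1402318}{-1947123} = \frac{2218454}{842552} + 1402318 \left(- \frac{1}{1947123}\right) = 2218454 \cdot \frac{1}{842552} - \frac{1402318}{1947123} = \frac{1109227}{421276} - \frac{1402318}{1947123} = \frac{1569038486153}{820276188948}$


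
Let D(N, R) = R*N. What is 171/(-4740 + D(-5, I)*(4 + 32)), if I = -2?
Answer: -57/1460 ≈ -0.039041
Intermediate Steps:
D(N, R) = N*R
171/(-4740 + D(-5, I)*(4 + 32)) = 171/(-4740 + (-5*(-2))*(4 + 32)) = 171/(-4740 + 10*36) = 171/(-4740 + 360) = 171/(-4380) = -1/4380*171 = -57/1460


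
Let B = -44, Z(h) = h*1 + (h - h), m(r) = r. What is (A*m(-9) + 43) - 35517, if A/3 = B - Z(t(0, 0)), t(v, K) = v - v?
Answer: -34286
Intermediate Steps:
t(v, K) = 0
Z(h) = h (Z(h) = h + 0 = h)
A = -132 (A = 3*(-44 - 1*0) = 3*(-44 + 0) = 3*(-44) = -132)
(A*m(-9) + 43) - 35517 = (-132*(-9) + 43) - 35517 = (1188 + 43) - 35517 = 1231 - 35517 = -34286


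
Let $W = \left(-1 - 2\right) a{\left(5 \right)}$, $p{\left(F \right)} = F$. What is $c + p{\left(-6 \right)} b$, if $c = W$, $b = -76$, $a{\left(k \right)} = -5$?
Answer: $471$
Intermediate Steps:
$W = 15$ ($W = \left(-1 - 2\right) \left(-5\right) = \left(-3\right) \left(-5\right) = 15$)
$c = 15$
$c + p{\left(-6 \right)} b = 15 - -456 = 15 + 456 = 471$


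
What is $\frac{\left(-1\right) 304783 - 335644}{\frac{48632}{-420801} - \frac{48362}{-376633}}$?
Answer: $- \frac{101499701721995091}{2034361906} \approx -4.9893 \cdot 10^{7}$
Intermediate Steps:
$\frac{\left(-1\right) 304783 - 335644}{\frac{48632}{-420801} - \frac{48362}{-376633}} = \frac{-304783 - 335644}{48632 \left(- \frac{1}{420801}\right) - - \frac{48362}{376633}} = - \frac{640427}{- \frac{48632}{420801} + \frac{48362}{376633}} = - \frac{640427}{\frac{2034361906}{158487543033}} = \left(-640427\right) \frac{158487543033}{2034361906} = - \frac{101499701721995091}{2034361906}$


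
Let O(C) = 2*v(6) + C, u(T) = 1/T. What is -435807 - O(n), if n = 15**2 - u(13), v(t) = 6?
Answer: -5668571/13 ≈ -4.3604e+5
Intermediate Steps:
n = 2924/13 (n = 15**2 - 1/13 = 225 - 1*1/13 = 225 - 1/13 = 2924/13 ≈ 224.92)
O(C) = 12 + C (O(C) = 2*6 + C = 12 + C)
-435807 - O(n) = -435807 - (12 + 2924/13) = -435807 - 1*3080/13 = -435807 - 3080/13 = -5668571/13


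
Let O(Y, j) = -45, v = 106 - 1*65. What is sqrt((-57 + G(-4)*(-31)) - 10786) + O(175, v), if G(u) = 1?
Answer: -45 + I*sqrt(10874) ≈ -45.0 + 104.28*I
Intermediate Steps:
v = 41 (v = 106 - 65 = 41)
sqrt((-57 + G(-4)*(-31)) - 10786) + O(175, v) = sqrt((-57 + 1*(-31)) - 10786) - 45 = sqrt((-57 - 31) - 10786) - 45 = sqrt(-88 - 10786) - 45 = sqrt(-10874) - 45 = I*sqrt(10874) - 45 = -45 + I*sqrt(10874)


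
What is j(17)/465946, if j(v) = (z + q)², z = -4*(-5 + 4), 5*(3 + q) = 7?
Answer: 72/5824325 ≈ 1.2362e-5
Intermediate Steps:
q = -8/5 (q = -3 + (⅕)*7 = -3 + 7/5 = -8/5 ≈ -1.6000)
z = 4 (z = -4*(-1) = 4)
j(v) = 144/25 (j(v) = (4 - 8/5)² = (12/5)² = 144/25)
j(17)/465946 = (144/25)/465946 = (144/25)*(1/465946) = 72/5824325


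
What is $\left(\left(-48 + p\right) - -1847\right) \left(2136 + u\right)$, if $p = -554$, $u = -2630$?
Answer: $-615030$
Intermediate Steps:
$\left(\left(-48 + p\right) - -1847\right) \left(2136 + u\right) = \left(\left(-48 - 554\right) - -1847\right) \left(2136 - 2630\right) = \left(-602 + \left(-99 + 1946\right)\right) \left(-494\right) = \left(-602 + 1847\right) \left(-494\right) = 1245 \left(-494\right) = -615030$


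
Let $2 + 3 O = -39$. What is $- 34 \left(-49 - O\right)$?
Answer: $\frac{3604}{3} \approx 1201.3$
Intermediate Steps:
$O = - \frac{41}{3}$ ($O = - \frac{2}{3} + \frac{1}{3} \left(-39\right) = - \frac{2}{3} - 13 = - \frac{41}{3} \approx -13.667$)
$- 34 \left(-49 - O\right) = - 34 \left(-49 - - \frac{41}{3}\right) = - 34 \left(-49 + \frac{41}{3}\right) = \left(-34\right) \left(- \frac{106}{3}\right) = \frac{3604}{3}$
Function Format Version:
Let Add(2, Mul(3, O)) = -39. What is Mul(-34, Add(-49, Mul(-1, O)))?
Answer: Rational(3604, 3) ≈ 1201.3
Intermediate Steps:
O = Rational(-41, 3) (O = Add(Rational(-2, 3), Mul(Rational(1, 3), -39)) = Add(Rational(-2, 3), -13) = Rational(-41, 3) ≈ -13.667)
Mul(-34, Add(-49, Mul(-1, O))) = Mul(-34, Add(-49, Mul(-1, Rational(-41, 3)))) = Mul(-34, Add(-49, Rational(41, 3))) = Mul(-34, Rational(-106, 3)) = Rational(3604, 3)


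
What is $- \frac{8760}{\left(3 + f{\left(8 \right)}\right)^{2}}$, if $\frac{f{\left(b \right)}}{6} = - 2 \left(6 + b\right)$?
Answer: $- \frac{584}{1815} \approx -0.32176$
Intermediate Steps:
$f{\left(b \right)} = -72 - 12 b$ ($f{\left(b \right)} = 6 \left(- 2 \left(6 + b\right)\right) = 6 \left(-12 - 2 b\right) = -72 - 12 b$)
$- \frac{8760}{\left(3 + f{\left(8 \right)}\right)^{2}} = - \frac{8760}{\left(3 - 168\right)^{2}} = - \frac{8760}{\left(-165\right)^{2}} = - \frac{8760}{27225} = \left(-8760\right) \frac{1}{27225} = - \frac{584}{1815}$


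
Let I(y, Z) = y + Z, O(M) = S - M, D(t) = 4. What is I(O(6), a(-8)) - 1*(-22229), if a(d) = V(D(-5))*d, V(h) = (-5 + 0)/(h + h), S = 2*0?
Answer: 22228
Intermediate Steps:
S = 0
V(h) = -5/(2*h) (V(h) = -5*1/(2*h) = -5/(2*h))
O(M) = -M (O(M) = 0 - M = -M)
a(d) = -5*d/8 (a(d) = (-5/2/4)*d = (-5/2*1/4)*d = -5*d/8)
I(y, Z) = Z + y
I(O(6), a(-8)) - 1*(-22229) = (-5/8*(-8) - 1*6) - 1*(-22229) = (5 - 6) + 22229 = -1 + 22229 = 22228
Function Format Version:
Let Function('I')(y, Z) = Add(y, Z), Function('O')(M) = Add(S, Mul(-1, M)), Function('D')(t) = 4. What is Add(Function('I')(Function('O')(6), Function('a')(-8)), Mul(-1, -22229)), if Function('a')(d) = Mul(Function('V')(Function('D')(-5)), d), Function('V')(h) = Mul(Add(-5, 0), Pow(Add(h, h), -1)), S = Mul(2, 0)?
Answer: 22228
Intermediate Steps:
S = 0
Function('V')(h) = Mul(Rational(-5, 2), Pow(h, -1)) (Function('V')(h) = Mul(-5, Pow(Mul(2, h), -1)) = Mul(-5, Mul(Rational(1, 2), Pow(h, -1))) = Mul(Rational(-5, 2), Pow(h, -1)))
Function('O')(M) = Mul(-1, M) (Function('O')(M) = Add(0, Mul(-1, M)) = Mul(-1, M))
Function('a')(d) = Mul(Rational(-5, 8), d) (Function('a')(d) = Mul(Mul(Rational(-5, 2), Pow(4, -1)), d) = Mul(Mul(Rational(-5, 2), Rational(1, 4)), d) = Mul(Rational(-5, 8), d))
Function('I')(y, Z) = Add(Z, y)
Add(Function('I')(Function('O')(6), Function('a')(-8)), Mul(-1, -22229)) = Add(Add(Mul(Rational(-5, 8), -8), Mul(-1, 6)), Mul(-1, -22229)) = Add(Add(5, -6), 22229) = Add(-1, 22229) = 22228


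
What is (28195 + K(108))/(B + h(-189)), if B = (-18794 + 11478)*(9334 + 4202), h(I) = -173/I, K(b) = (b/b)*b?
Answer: -5349267/18716551891 ≈ -0.00028580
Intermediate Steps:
K(b) = b (K(b) = 1*b = b)
B = -99029376 (B = -7316*13536 = -99029376)
(28195 + K(108))/(B + h(-189)) = (28195 + 108)/(-99029376 - 173/(-189)) = 28303/(-99029376 - 173*(-1/189)) = 28303/(-99029376 + 173/189) = 28303/(-18716551891/189) = 28303*(-189/18716551891) = -5349267/18716551891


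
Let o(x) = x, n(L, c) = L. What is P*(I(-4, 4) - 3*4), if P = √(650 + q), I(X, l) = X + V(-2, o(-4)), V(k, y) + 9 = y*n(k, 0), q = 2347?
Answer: -153*√37 ≈ -930.66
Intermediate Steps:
V(k, y) = -9 + k*y (V(k, y) = -9 + y*k = -9 + k*y)
I(X, l) = -1 + X (I(X, l) = X + (-9 - 2*(-4)) = X + (-9 + 8) = X - 1 = -1 + X)
P = 9*√37 (P = √(650 + 2347) = √2997 = 9*√37 ≈ 54.745)
P*(I(-4, 4) - 3*4) = (9*√37)*((-1 - 4) - 3*4) = (9*√37)*(-5 - 12) = (9*√37)*(-17) = -153*√37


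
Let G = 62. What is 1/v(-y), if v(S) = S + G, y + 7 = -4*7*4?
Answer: 1/181 ≈ 0.0055249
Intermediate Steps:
y = -119 (y = -7 - 4*7*4 = -7 - 28*4 = -7 - 112 = -119)
v(S) = 62 + S (v(S) = S + 62 = 62 + S)
1/v(-y) = 1/(62 - 1*(-119)) = 1/(62 + 119) = 1/181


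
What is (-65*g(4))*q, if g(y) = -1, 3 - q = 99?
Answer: -6240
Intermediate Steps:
q = -96 (q = 3 - 1*99 = 3 - 99 = -96)
(-65*g(4))*q = -65*(-1)*(-96) = 65*(-96) = -6240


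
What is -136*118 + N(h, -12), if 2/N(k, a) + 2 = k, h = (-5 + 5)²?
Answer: -16049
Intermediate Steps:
h = 0 (h = 0² = 0)
N(k, a) = 2/(-2 + k)
-136*118 + N(h, -12) = -136*118 + 2/(-2 + 0) = -16048 + 2/(-2) = -16048 + 2*(-½) = -16048 - 1 = -16049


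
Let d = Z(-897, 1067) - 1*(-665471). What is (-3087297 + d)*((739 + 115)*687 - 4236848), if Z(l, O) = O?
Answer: 8836133463850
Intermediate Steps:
d = 666538 (d = 1067 - 1*(-665471) = 1067 + 665471 = 666538)
(-3087297 + d)*((739 + 115)*687 - 4236848) = (-3087297 + 666538)*((739 + 115)*687 - 4236848) = -2420759*(854*687 - 4236848) = -2420759*(586698 - 4236848) = -2420759*(-3650150) = 8836133463850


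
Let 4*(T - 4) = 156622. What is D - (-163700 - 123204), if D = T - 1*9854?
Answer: 632419/2 ≈ 3.1621e+5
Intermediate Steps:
T = 78319/2 (T = 4 + (¼)*156622 = 4 + 78311/2 = 78319/2 ≈ 39160.)
D = 58611/2 (D = 78319/2 - 1*9854 = 78319/2 - 9854 = 58611/2 ≈ 29306.)
D - (-163700 - 123204) = 58611/2 - (-163700 - 123204) = 58611/2 - 1*(-286904) = 58611/2 + 286904 = 632419/2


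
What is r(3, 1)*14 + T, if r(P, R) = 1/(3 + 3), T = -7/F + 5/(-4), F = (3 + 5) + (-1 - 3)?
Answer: -⅔ ≈ -0.66667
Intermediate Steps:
F = 4 (F = 8 - 4 = 4)
T = -3 (T = -7/4 + 5/(-4) = -7*¼ + 5*(-¼) = -7/4 - 5/4 = -3)
r(P, R) = ⅙ (r(P, R) = 1/6 = ⅙)
r(3, 1)*14 + T = (⅙)*14 - 3 = 7/3 - 3 = -⅔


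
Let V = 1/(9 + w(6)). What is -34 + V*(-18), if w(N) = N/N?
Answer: -179/5 ≈ -35.800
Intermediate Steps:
w(N) = 1
V = ⅒ (V = 1/(9 + 1) = 1/10 = ⅒ ≈ 0.10000)
-34 + V*(-18) = -34 + (⅒)*(-18) = -34 - 9/5 = -179/5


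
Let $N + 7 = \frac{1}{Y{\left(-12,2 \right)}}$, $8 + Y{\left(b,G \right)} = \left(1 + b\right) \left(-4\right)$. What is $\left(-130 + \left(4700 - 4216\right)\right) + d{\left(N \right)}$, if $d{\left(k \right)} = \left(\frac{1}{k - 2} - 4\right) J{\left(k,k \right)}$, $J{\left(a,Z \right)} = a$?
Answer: $\frac{1112410}{2907} \approx 382.67$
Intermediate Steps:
$Y{\left(b,G \right)} = -12 - 4 b$ ($Y{\left(b,G \right)} = -8 + \left(1 + b\right) \left(-4\right) = -8 - \left(4 + 4 b\right) = -12 - 4 b$)
$N = - \frac{251}{36}$ ($N = -7 + \frac{1}{-12 - -48} = -7 + \frac{1}{-12 + 48} = -7 + \frac{1}{36} = - \frac{251}{36} \approx -6.9722$)
$d{\left(k \right)} = k \left(-4 + \frac{1}{-2 + k}\right)$ ($d{\left(k \right)} = \left(\frac{1}{k - 2} - 4\right) k = \left(\frac{1}{-2 + k} - 4\right) k = \left(-4 + \frac{1}{-2 + k}\right) k = k \left(-4 + \frac{1}{-2 + k}\right)$)
$\left(-130 + \left(4700 - 4216\right)\right) + d{\left(N \right)} = \left(-130 + \left(4700 - 4216\right)\right) - \frac{251 \left(9 - - \frac{251}{9}\right)}{36 \left(-2 - \frac{251}{36}\right)} = \left(-130 + 484\right) - \frac{251 \left(9 + \frac{251}{9}\right)}{36 \left(- \frac{323}{36}\right)} = 354 - \left(- \frac{251}{323}\right) \frac{332}{9} = 354 + \frac{83332}{2907} = \frac{1112410}{2907}$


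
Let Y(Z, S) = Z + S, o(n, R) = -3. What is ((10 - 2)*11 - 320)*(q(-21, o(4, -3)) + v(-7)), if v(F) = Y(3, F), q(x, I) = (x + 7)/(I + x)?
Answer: 2378/3 ≈ 792.67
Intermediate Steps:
q(x, I) = (7 + x)/(I + x)
Y(Z, S) = S + Z
v(F) = 3 + F (v(F) = F + 3 = 3 + F)
((10 - 2)*11 - 320)*(q(-21, o(4, -3)) + v(-7)) = ((10 - 2)*11 - 320)*((7 - 21)/(-3 - 21) + (3 - 7)) = (8*11 - 320)*(-14/(-24) - 4) = (88 - 320)*(-1/24*(-14) - 4) = -232*(7/12 - 4) = -232*(-41/12) = 2378/3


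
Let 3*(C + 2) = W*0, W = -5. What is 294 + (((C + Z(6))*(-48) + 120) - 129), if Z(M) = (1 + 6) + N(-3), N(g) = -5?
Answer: 285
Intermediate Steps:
Z(M) = 2 (Z(M) = (1 + 6) - 5 = 7 - 5 = 2)
C = -2 (C = -2 + (-5*0)/3 = -2 + (⅓)*0 = -2 + 0 = -2)
294 + (((C + Z(6))*(-48) + 120) - 129) = 294 + (((-2 + 2)*(-48) + 120) - 129) = 294 + ((0*(-48) + 120) - 129) = 294 + ((0 + 120) - 129) = 294 + (120 - 129) = 294 - 9 = 285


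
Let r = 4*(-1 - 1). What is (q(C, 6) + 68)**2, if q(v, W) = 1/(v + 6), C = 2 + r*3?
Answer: 1181569/256 ≈ 4615.5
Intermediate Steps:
r = -8 (r = 4*(-2) = -8)
C = -22 (C = 2 - 8*3 = 2 - 24 = -22)
q(v, W) = 1/(6 + v)
(q(C, 6) + 68)**2 = (1/(6 - 22) + 68)**2 = (1/(-16) + 68)**2 = (-1/16 + 68)**2 = (1087/16)**2 = 1181569/256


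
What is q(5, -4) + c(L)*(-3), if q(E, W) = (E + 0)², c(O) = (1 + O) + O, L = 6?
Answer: -14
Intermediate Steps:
c(O) = 1 + 2*O
q(E, W) = E²
q(5, -4) + c(L)*(-3) = 5² + (1 + 2*6)*(-3) = 25 + (1 + 12)*(-3) = 25 + 13*(-3) = 25 - 39 = -14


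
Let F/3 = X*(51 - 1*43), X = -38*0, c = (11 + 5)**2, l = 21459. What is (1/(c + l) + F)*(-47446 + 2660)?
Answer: -44786/21715 ≈ -2.0624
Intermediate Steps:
c = 256 (c = 16**2 = 256)
X = 0
F = 0 (F = 3*(0*(51 - 1*43)) = 3*(0*(51 - 43)) = 3*(0*8) = 3*0 = 0)
(1/(c + l) + F)*(-47446 + 2660) = (1/(256 + 21459) + 0)*(-47446 + 2660) = (1/21715 + 0)*(-44786) = (1/21715)*(-44786) = -44786/21715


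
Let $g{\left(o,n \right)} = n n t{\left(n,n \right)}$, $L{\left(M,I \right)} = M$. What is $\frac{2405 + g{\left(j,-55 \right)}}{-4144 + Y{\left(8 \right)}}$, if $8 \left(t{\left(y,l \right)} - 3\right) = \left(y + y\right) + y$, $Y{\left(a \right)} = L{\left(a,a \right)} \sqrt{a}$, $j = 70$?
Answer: $\frac{105486815}{8586112} + \frac{407285 \sqrt{2}}{8586112} \approx 12.353$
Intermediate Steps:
$Y{\left(a \right)} = a^{\frac{3}{2}}$ ($Y{\left(a \right)} = a \sqrt{a} = a^{\frac{3}{2}}$)
$t{\left(y,l \right)} = 3 + \frac{3 y}{8}$ ($t{\left(y,l \right)} = 3 + \frac{\left(y + y\right) + y}{8} = 3 + \frac{2 y + y}{8} = 3 + \frac{3 y}{8}$)
$g{\left(o,n \right)} = n^{2} \left(3 + \frac{3 n}{8}\right)$ ($g{\left(o,n \right)} = n n \left(3 + \frac{3 n}{8}\right) = n^{2} \left(3 + \frac{3 n}{8}\right)$)
$\frac{2405 + g{\left(j,-55 \right)}}{-4144 + Y{\left(8 \right)}} = \frac{2405 + \frac{3 \left(-55\right)^{2} \left(8 - 55\right)}{8}}{-4144 + 8^{\frac{3}{2}}} = \frac{2405 + \frac{3}{8} \cdot 3025 \left(-47\right)}{-4144 + 16 \sqrt{2}} = \frac{2405 - \frac{426525}{8}}{-4144 + 16 \sqrt{2}} = - \frac{407285}{8 \left(-4144 + 16 \sqrt{2}\right)}$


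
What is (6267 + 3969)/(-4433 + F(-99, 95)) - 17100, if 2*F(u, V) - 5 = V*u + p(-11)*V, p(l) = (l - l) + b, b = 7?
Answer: -100332524/5867 ≈ -17101.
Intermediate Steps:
p(l) = 7 (p(l) = (l - l) + 7 = 0 + 7 = 7)
F(u, V) = 5/2 + 7*V/2 + V*u/2 (F(u, V) = 5/2 + (V*u + 7*V)/2 = 5/2 + (7*V + V*u)/2 = 5/2 + (7*V/2 + V*u/2) = 5/2 + 7*V/2 + V*u/2)
(6267 + 3969)/(-4433 + F(-99, 95)) - 17100 = (6267 + 3969)/(-4433 + (5/2 + (7/2)*95 + (½)*95*(-99))) - 17100 = 10236/(-4433 + (5/2 + 665/2 - 9405/2)) - 17100 = 10236/(-4433 - 8735/2) - 17100 = 10236/(-17601/2) - 17100 = 10236*(-2/17601) - 17100 = -6824/5867 - 17100 = -100332524/5867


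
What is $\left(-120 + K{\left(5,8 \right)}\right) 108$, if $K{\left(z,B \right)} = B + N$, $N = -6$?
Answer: $-12744$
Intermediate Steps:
$K{\left(z,B \right)} = -6 + B$ ($K{\left(z,B \right)} = B - 6 = -6 + B$)
$\left(-120 + K{\left(5,8 \right)}\right) 108 = \left(-120 + \left(-6 + 8\right)\right) 108 = \left(-120 + 2\right) 108 = \left(-118\right) 108 = -12744$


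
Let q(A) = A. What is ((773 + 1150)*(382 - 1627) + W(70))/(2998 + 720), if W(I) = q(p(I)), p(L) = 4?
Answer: -2394131/3718 ≈ -643.93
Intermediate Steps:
W(I) = 4
((773 + 1150)*(382 - 1627) + W(70))/(2998 + 720) = ((773 + 1150)*(382 - 1627) + 4)/(2998 + 720) = (1923*(-1245) + 4)/3718 = (-2394135 + 4)*(1/3718) = -2394131*1/3718 = -2394131/3718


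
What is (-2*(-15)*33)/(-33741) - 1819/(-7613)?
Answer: 260087/1240919 ≈ 0.20959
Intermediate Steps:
(-2*(-15)*33)/(-33741) - 1819/(-7613) = (30*33)*(-1/33741) - 1819*(-1/7613) = 990*(-1/33741) + 1819/7613 = -110/3749 + 1819/7613 = 260087/1240919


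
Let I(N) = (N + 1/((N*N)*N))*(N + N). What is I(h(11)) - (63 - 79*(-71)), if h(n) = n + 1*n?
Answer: -1138367/242 ≈ -4704.0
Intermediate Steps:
h(n) = 2*n (h(n) = n + n = 2*n)
I(N) = 2*N*(N + N⁻³) (I(N) = (N + 1/(N²*N))*(2*N) = (N + 1/(N³))*(2*N) = (N + N⁻³)*(2*N) = 2*N*(N + N⁻³))
I(h(11)) - (63 - 79*(-71)) = 2*(1 + (2*11)⁴)/(2*11)² - (63 - 79*(-71)) = 2*(1 + 22⁴)/22² - (63 + 5609) = 2*(1/484)*(1 + 234256) - 1*5672 = 2*(1/484)*234257 - 5672 = 234257/242 - 5672 = -1138367/242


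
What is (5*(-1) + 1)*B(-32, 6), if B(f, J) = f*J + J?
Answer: 744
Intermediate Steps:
B(f, J) = J + J*f (B(f, J) = J*f + J = J + J*f)
(5*(-1) + 1)*B(-32, 6) = (5*(-1) + 1)*(6*(1 - 32)) = (-5 + 1)*(6*(-31)) = -4*(-186) = 744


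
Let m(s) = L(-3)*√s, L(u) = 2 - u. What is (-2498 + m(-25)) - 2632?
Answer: -5130 + 25*I ≈ -5130.0 + 25.0*I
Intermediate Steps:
m(s) = 5*√s (m(s) = (2 - 1*(-3))*√s = (2 + 3)*√s = 5*√s)
(-2498 + m(-25)) - 2632 = (-2498 + 5*√(-25)) - 2632 = (-2498 + 5*(5*I)) - 2632 = (-2498 + 25*I) - 2632 = -5130 + 25*I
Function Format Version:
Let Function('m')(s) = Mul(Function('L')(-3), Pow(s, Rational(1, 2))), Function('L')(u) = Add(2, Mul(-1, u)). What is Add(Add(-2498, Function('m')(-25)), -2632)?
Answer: Add(-5130, Mul(25, I)) ≈ Add(-5130.0, Mul(25.000, I))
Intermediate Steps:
Function('m')(s) = Mul(5, Pow(s, Rational(1, 2))) (Function('m')(s) = Mul(Add(2, Mul(-1, -3)), Pow(s, Rational(1, 2))) = Mul(Add(2, 3), Pow(s, Rational(1, 2))) = Mul(5, Pow(s, Rational(1, 2))))
Add(Add(-2498, Function('m')(-25)), -2632) = Add(Add(-2498, Mul(5, Pow(-25, Rational(1, 2)))), -2632) = Add(Add(-2498, Mul(5, Mul(5, I))), -2632) = Add(Add(-2498, Mul(25, I)), -2632) = Add(-5130, Mul(25, I))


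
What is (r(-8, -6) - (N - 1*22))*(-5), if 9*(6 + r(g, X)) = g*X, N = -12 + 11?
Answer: -335/3 ≈ -111.67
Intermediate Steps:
N = -1
r(g, X) = -6 + X*g/9 (r(g, X) = -6 + (g*X)/9 = -6 + (X*g)/9 = -6 + X*g/9)
(r(-8, -6) - (N - 1*22))*(-5) = ((-6 + (⅑)*(-6)*(-8)) - (-1 - 1*22))*(-5) = ((-6 + 16/3) - (-1 - 22))*(-5) = (-⅔ - 1*(-23))*(-5) = (-⅔ + 23)*(-5) = (67/3)*(-5) = -335/3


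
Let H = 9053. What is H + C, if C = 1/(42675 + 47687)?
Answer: 818047187/90362 ≈ 9053.0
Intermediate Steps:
C = 1/90362 ≈ 1.1067e-5
H + C = 9053 + 1/90362 = 818047187/90362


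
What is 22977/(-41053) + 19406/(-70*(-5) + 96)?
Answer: 393213388/9154819 ≈ 42.952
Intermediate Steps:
22977/(-41053) + 19406/(-70*(-5) + 96) = 22977*(-1/41053) + 19406/(-5*(-70) + 96) = -22977/41053 + 19406/(350 + 96) = -22977/41053 + 19406/446 = -22977/41053 + 19406*(1/446) = -22977/41053 + 9703/223 = 393213388/9154819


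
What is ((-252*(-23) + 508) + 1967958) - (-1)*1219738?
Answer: 3194000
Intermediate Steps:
((-252*(-23) + 508) + 1967958) - (-1)*1219738 = ((5796 + 508) + 1967958) - 1*(-1219738) = (6304 + 1967958) + 1219738 = 1974262 + 1219738 = 3194000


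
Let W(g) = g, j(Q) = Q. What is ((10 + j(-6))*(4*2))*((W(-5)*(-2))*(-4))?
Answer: -1280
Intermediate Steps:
((10 + j(-6))*(4*2))*((W(-5)*(-2))*(-4)) = ((10 - 6)*(4*2))*(-5*(-2)*(-4)) = (4*8)*(10*(-4)) = 32*(-40) = -1280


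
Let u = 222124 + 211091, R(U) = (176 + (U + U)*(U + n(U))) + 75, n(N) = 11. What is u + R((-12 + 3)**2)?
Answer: 448370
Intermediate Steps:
R(U) = 251 + 2*U*(11 + U) (R(U) = (176 + (U + U)*(U + 11)) + 75 = (176 + (2*U)*(11 + U)) + 75 = (176 + 2*U*(11 + U)) + 75 = 251 + 2*U*(11 + U))
u = 433215
u + R((-12 + 3)**2) = 433215 + (251 + 2*((-12 + 3)**2)**2 + 22*(-12 + 3)**2) = 433215 + (251 + 2*((-9)**2)**2 + 22*(-9)**2) = 433215 + (251 + 2*81**2 + 22*81) = 433215 + (251 + 2*6561 + 1782) = 433215 + (251 + 13122 + 1782) = 433215 + 15155 = 448370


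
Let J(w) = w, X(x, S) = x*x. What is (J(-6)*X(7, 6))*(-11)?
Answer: 3234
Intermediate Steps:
X(x, S) = x**2
(J(-6)*X(7, 6))*(-11) = -6*7**2*(-11) = -6*49*(-11) = -294*(-11) = 3234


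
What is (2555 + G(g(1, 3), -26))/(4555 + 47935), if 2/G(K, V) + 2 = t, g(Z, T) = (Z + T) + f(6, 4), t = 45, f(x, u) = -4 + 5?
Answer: 607/12470 ≈ 0.048677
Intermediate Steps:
f(x, u) = 1
g(Z, T) = 1 + T + Z (g(Z, T) = (Z + T) + 1 = (T + Z) + 1 = 1 + T + Z)
G(K, V) = 2/43 (G(K, V) = 2/(-2 + 45) = 2/43)
(2555 + G(g(1, 3), -26))/(4555 + 47935) = (2555 + 2/43)/(4555 + 47935) = (109867/43)/52490 = (109867/43)*(1/52490) = 607/12470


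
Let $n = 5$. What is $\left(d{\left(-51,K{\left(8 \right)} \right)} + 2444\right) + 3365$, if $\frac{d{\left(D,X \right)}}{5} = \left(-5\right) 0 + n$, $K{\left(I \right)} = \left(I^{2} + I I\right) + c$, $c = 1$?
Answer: $5834$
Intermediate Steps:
$K{\left(I \right)} = 1 + 2 I^{2}$ ($K{\left(I \right)} = \left(I^{2} + I I\right) + 1 = \left(I^{2} + I^{2}\right) + 1 = 2 I^{2} + 1 = 1 + 2 I^{2}$)
$d{\left(D,X \right)} = 25$ ($d{\left(D,X \right)} = 5 \left(\left(-5\right) 0 + 5\right) = 5 \left(0 + 5\right) = 5 \cdot 5 = 25$)
$\left(d{\left(-51,K{\left(8 \right)} \right)} + 2444\right) + 3365 = \left(25 + 2444\right) + 3365 = 2469 + 3365 = 5834$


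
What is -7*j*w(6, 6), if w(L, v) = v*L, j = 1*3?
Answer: -756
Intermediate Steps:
j = 3
w(L, v) = L*v
-7*j*w(6, 6) = -21*6*6 = -21*36 = -7*108 = -756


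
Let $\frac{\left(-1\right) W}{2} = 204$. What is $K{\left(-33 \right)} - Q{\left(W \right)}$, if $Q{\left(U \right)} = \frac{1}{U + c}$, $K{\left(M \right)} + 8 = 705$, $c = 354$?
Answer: $\frac{37639}{54} \approx 697.02$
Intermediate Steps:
$K{\left(M \right)} = 697$ ($K{\left(M \right)} = -8 + 705 = 697$)
$W = -408$ ($W = \left(-2\right) 204 = -408$)
$Q{\left(U \right)} = \frac{1}{354 + U}$ ($Q{\left(U \right)} = \frac{1}{U + 354} = \frac{1}{354 + U}$)
$K{\left(-33 \right)} - Q{\left(W \right)} = 697 - \frac{1}{354 - 408} = 697 - \frac{1}{-54} = 697 - - \frac{1}{54} = 697 + \frac{1}{54} = \frac{37639}{54}$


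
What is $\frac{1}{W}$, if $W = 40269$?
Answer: $\frac{1}{40269} \approx 2.4833 \cdot 10^{-5}$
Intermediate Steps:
$\frac{1}{W} = \frac{1}{40269}$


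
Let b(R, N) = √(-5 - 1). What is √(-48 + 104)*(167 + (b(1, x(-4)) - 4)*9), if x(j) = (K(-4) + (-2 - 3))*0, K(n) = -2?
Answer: 262*√14 + 36*I*√21 ≈ 980.31 + 164.97*I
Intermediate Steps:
x(j) = 0 (x(j) = (-2 + (-2 - 3))*0 = (-2 - 5)*0 = -7*0 = 0)
b(R, N) = I*√6 (b(R, N) = √(-6) = I*√6)
√(-48 + 104)*(167 + (b(1, x(-4)) - 4)*9) = √(-48 + 104)*(167 + (I*√6 - 4)*9) = √56*(167 + (-4 + I*√6)*9) = (2*√14)*(167 + (-36 + 9*I*√6)) = (2*√14)*(131 + 9*I*√6) = 2*√14*(131 + 9*I*√6)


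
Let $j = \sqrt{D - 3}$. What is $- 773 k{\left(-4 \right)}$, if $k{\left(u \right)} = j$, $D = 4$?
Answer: $-773$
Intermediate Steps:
$j = 1$ ($j = \sqrt{4 - 3} = \sqrt{1} = 1$)
$k{\left(u \right)} = 1$
$- 773 k{\left(-4 \right)} = \left(-773\right) 1 = -773$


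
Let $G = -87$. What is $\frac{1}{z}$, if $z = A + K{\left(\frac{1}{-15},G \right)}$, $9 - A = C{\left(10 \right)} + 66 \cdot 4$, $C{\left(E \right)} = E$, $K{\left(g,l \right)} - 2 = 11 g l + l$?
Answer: $- \frac{5}{1431} \approx -0.0034941$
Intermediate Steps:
$K{\left(g,l \right)} = 2 + l + 11 g l$ ($K{\left(g,l \right)} = 2 + \left(11 g l + l\right) = 2 + \left(l + 11 g l\right) = 2 + l + 11 g l$)
$A = -265$ ($A = 9 - \left(10 + 66 \cdot 4\right) = 9 - \left(10 + 264\right) = 9 - 274 = -265$)
$z = - \frac{1431}{5}$ ($z = -265 + \left(2 - 87 + 11 \frac{1}{-15} \left(-87\right)\right) = -265 + \left(2 - 87 + 11 \left(- \frac{1}{15}\right) \left(-87\right)\right) = -265 + \left(2 - 87 + \frac{319}{5}\right) = -265 - \frac{106}{5} = - \frac{1431}{5} \approx -286.2$)
$\frac{1}{z} = \frac{1}{- \frac{1431}{5}} = - \frac{5}{1431}$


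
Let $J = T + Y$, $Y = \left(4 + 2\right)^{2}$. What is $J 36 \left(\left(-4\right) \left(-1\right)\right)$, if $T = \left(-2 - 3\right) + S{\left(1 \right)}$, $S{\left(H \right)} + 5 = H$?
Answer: $3888$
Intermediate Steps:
$S{\left(H \right)} = -5 + H$
$Y = 36$ ($Y = 6^{2} = 36$)
$T = -9$ ($T = \left(-2 - 3\right) + \left(-5 + 1\right) = -5 - 4 = -9$)
$J = 27$ ($J = -9 + 36 = 27$)
$J 36 \left(\left(-4\right) \left(-1\right)\right) = 27 \cdot 36 \left(\left(-4\right) \left(-1\right)\right) = 972 \cdot 4 = 3888$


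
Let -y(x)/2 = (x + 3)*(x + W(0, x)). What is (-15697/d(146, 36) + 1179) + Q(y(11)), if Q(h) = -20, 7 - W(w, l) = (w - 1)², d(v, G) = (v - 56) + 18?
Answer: 109475/108 ≈ 1013.7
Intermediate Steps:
d(v, G) = -38 + v (d(v, G) = (-56 + v) + 18 = -38 + v)
W(w, l) = 7 - (-1 + w)² (W(w, l) = 7 - (w - 1)² = 7 - (-1 + w)²)
y(x) = -2*(3 + x)*(6 + x) (y(x) = -2*(x + 3)*(x + (7 - (-1 + 0)²)) = -2*(3 + x)*(x + (7 - 1*(-1)²)) = -2*(3 + x)*(x + (7 - 1*1)) = -2*(3 + x)*(x + (7 - 1)) = -2*(3 + x)*(x + 6) = -2*(3 + x)*(6 + x))
(-15697/d(146, 36) + 1179) + Q(y(11)) = (-15697/(-38 + 146) + 1179) - 20 = (-15697/108 + 1179) - 20 = 111635/108 - 20 = 109475/108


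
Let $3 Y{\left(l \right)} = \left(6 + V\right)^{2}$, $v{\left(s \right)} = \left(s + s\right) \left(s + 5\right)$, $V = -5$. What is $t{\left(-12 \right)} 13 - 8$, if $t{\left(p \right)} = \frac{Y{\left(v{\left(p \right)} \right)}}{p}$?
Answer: $- \frac{301}{36} \approx -8.3611$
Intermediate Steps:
$v{\left(s \right)} = 2 s \left(5 + s\right)$
$Y{\left(l \right)} = \frac{1}{3}$ ($Y{\left(l \right)} = \frac{\left(6 - 5\right)^{2}}{3} = \frac{1^{2}}{3} = \frac{1}{3} \cdot 1 = \frac{1}{3}$)
$t{\left(p \right)} = \frac{1}{3 p}$
$t{\left(-12 \right)} 13 - 8 = \frac{1}{3 \left(-12\right)} 13 - 8 = \frac{1}{3} \left(- \frac{1}{12}\right) 13 - 8 = \left(- \frac{1}{36}\right) 13 - 8 = - \frac{13}{36} - 8 = - \frac{301}{36}$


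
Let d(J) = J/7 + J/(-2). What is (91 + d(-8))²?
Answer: 431649/49 ≈ 8809.2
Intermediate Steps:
d(J) = -5*J/14 (d(J) = J*(⅐) + J*(-½) = J/7 - J/2 = -5*J/14)
(91 + d(-8))² = (91 - 5/14*(-8))² = (91 + 20/7)² = (657/7)² = 431649/49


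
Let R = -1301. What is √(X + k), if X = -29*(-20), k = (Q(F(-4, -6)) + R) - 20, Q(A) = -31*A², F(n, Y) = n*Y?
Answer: I*√18597 ≈ 136.37*I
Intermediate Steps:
F(n, Y) = Y*n
k = -19177 (k = (-31*(-6*(-4))² - 1301) - 20 = (-31*24² - 1301) - 20 = (-31*576 - 1301) - 20 = (-17856 - 1301) - 20 = -19157 - 20 = -19177)
X = 580
√(X + k) = √(580 - 19177) = √(-18597) = I*√18597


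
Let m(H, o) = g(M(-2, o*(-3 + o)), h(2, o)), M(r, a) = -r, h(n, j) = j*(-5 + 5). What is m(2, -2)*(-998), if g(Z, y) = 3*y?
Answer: 0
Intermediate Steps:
h(n, j) = 0 (h(n, j) = j*0 = 0)
m(H, o) = 0 (m(H, o) = 3*0 = 0)
m(2, -2)*(-998) = 0*(-998) = 0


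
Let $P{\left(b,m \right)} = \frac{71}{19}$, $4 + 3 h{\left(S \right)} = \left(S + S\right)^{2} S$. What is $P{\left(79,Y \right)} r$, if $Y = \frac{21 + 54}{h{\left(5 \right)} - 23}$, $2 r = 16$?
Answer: $\frac{568}{19} \approx 29.895$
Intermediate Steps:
$r = 8$ ($r = \frac{1}{2} \cdot 16 = 8$)
$h{\left(S \right)} = - \frac{4}{3} + \frac{4 S^{3}}{3}$ ($h{\left(S \right)} = - \frac{4}{3} + \frac{\left(S + S\right)^{2} S}{3} = - \frac{4}{3} + \frac{\left(2 S\right)^{2} S}{3} = - \frac{4}{3} + \frac{4 S^{2} S}{3} = - \frac{4}{3} + \frac{4 S^{3}}{3}$)
$Y = \frac{225}{427}$ ($Y = \frac{21 + 54}{\left(- \frac{4}{3} + \frac{4 \cdot 5^{3}}{3}\right) - 23} = \frac{75}{\left(- \frac{4}{3} + \frac{4}{3} \cdot 125\right) - 23} = \frac{75}{\left(- \frac{4}{3} + \frac{500}{3}\right) - 23} = \frac{75}{\frac{496}{3} - 23} = \frac{75}{\frac{427}{3}} = 75 \cdot \frac{3}{427} = \frac{225}{427} \approx 0.52693$)
$P{\left(b,m \right)} = \frac{71}{19}$ ($P{\left(b,m \right)} = 71 \cdot \frac{1}{19} = \frac{71}{19}$)
$P{\left(79,Y \right)} r = \frac{71}{19} \cdot 8 = \frac{568}{19}$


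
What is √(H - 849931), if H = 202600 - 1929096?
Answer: I*√2576427 ≈ 1605.1*I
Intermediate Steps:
H = -1726496
√(H - 849931) = √(-1726496 - 849931) = √(-2576427) = I*√2576427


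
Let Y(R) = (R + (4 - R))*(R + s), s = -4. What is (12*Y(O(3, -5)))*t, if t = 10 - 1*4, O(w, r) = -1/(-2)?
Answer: -1008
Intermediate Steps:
O(w, r) = ½ (O(w, r) = -1*(-½) = ½)
t = 6 (t = 10 - 4 = 6)
Y(R) = -16 + 4*R (Y(R) = (R + (4 - R))*(R - 4) = 4*(-4 + R) = -16 + 4*R)
(12*Y(O(3, -5)))*t = (12*(-16 + 4*(½)))*6 = (12*(-16 + 2))*6 = (12*(-14))*6 = -168*6 = -1008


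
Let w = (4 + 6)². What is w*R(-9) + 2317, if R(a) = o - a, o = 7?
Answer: 3917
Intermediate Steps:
R(a) = 7 - a
w = 100 (w = 10² = 100)
w*R(-9) + 2317 = 100*(7 - 1*(-9)) + 2317 = 100*(7 + 9) + 2317 = 100*16 + 2317 = 1600 + 2317 = 3917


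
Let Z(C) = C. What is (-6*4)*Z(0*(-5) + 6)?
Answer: -144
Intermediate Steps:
(-6*4)*Z(0*(-5) + 6) = (-6*4)*(0*(-5) + 6) = -24*(0 + 6) = -24*6 = -144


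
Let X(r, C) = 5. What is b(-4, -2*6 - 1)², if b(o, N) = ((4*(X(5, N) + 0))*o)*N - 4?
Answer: 1073296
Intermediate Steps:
b(o, N) = -4 + 20*N*o (b(o, N) = ((4*(5 + 0))*o)*N - 4 = ((4*5)*o)*N - 4 = (20*o)*N - 4 = 20*N*o - 4 = -4 + 20*N*o)
b(-4, -2*6 - 1)² = (-4 + 20*(-2*6 - 1)*(-4))² = (-4 + 20*(-12 - 1)*(-4))² = (-4 + 20*(-13)*(-4))² = (-4 + 1040)² = 1036² = 1073296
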